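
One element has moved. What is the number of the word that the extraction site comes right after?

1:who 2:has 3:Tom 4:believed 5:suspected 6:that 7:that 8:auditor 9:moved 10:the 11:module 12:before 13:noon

The displaced element is "who" (word 1).
It is linked across 1 clause boundary (Ø).
It functions as the subject of "suspected", so the gap sits immediately after word 4 ("believed").
Base order: Tom has believed that who suspected that that auditor moved the module before noon.

4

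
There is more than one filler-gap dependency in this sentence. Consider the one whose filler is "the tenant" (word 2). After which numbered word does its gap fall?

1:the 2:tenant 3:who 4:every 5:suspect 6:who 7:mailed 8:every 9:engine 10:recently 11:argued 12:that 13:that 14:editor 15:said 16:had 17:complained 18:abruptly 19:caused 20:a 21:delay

The displaced element is "the tenant" (word 2).
It is linked across 2 clause boundaries (that → Ø).
It functions as the subject of "complained", so the gap sits immediately after word 15 ("said").
Base order: Every suspect who mailed every engine recently argued that that editor said the tenant had complained abruptly.

15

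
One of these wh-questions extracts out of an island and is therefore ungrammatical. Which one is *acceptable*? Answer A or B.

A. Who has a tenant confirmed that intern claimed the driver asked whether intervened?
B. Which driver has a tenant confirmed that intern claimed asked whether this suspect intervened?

In A, the wh-phrase is extracted from inside a wh-island (introduced by "whether"), which blocks movement.
In B, the extraction path crosses only that-complement boundaries, which are transparent.
So B is grammatical.

B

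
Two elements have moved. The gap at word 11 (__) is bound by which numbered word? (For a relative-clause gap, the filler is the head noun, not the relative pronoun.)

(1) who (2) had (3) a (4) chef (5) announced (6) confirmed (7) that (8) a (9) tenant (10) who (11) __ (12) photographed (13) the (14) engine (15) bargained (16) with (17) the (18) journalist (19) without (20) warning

9

The marked gap is inside the relative clause, the subject of "photographed".
Its filler is the head noun "tenant" (via "who"), at word 9.
(The other dependency links word 1 to a gap after word 5.)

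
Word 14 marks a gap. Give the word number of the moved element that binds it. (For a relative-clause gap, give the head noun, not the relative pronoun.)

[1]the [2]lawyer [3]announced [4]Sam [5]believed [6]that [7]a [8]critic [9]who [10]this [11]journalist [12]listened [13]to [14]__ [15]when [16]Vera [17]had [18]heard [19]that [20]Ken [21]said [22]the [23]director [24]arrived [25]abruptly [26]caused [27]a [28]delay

The gap at 14 is the prepositional object of "listened", inside a relative clause.
The relative pronoun is "who" (word 9); it is bound by the head noun immediately before it.
Its filler is the head noun "critic", at word 8.

8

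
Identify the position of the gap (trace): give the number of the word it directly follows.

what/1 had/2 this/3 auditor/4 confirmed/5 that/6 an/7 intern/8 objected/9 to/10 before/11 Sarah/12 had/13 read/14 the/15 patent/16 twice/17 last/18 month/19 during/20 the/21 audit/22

10

The displaced element is "what" (word 1).
It is linked across 1 clause boundary (that).
It functions as the object of the preposition "to" of "objected", so the gap sits immediately after word 10 ("to").
Base order: This auditor had confirmed that an intern objected to what before Sarah had read the patent twice last month during the audit.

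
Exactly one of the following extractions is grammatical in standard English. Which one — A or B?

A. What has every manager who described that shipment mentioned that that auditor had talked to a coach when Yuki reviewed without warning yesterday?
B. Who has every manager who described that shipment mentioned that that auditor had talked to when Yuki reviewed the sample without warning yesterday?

In A, the wh-phrase is extracted from inside an adjunct island (introduced by "when"), which blocks movement.
In B, the extraction path crosses only that-complement boundaries, which are transparent.
So B is grammatical.

B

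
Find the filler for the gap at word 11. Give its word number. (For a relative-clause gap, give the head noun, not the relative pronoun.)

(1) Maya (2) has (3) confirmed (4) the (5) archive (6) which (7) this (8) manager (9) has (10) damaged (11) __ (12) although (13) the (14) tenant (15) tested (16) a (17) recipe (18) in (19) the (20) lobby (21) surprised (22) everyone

5

The gap at 11 is the object of "damaged", inside a relative clause.
The relative pronoun is "which" (word 6); it is bound by the head noun immediately before it.
Its filler is the head noun "archive", at word 5.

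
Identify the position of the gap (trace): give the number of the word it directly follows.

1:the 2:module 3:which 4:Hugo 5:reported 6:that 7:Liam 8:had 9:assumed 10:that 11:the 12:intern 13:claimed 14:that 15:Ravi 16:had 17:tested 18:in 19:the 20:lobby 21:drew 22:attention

The displaced element is "the module" (word 2).
It is linked across 3 clause boundaries (that → that → that).
It functions as the direct object of "tested", so the gap sits immediately after word 17 ("tested").
Base order: Hugo reported that Liam had assumed that the intern claimed that Ravi had tested the module in the lobby.

17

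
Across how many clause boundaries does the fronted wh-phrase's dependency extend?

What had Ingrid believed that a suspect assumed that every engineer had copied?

"what" is extracted from the object of "copied".
Boundaries crossed, outermost first: [that], [that] — 2 in total.

2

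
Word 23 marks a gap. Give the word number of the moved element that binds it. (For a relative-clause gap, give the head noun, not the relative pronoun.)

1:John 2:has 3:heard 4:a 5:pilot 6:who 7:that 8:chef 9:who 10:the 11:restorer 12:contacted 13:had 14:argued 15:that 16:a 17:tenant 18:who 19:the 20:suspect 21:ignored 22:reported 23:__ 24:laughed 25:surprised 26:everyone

5

The gap at 23 is the subject of "laughed", inside a relative clause.
The relative pronoun is "who" (word 6); it is bound by the head noun immediately before it.
Its filler is the head noun "pilot", at word 5.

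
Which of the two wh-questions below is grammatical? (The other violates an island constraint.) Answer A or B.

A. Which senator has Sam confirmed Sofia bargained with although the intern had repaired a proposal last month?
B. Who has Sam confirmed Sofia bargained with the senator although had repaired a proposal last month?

A

In B, the wh-phrase is extracted from inside an adjunct island (introduced by "although"), which blocks movement.
In A, the extraction path crosses only that-complement boundaries, which are transparent.
So A is grammatical.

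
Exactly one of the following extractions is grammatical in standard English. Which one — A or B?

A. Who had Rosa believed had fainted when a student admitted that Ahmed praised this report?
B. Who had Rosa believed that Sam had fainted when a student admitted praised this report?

In B, the wh-phrase is extracted from inside an adjunct island (introduced by "when"), which blocks movement.
In A, the extraction path crosses only that-complement boundaries, which are transparent.
So A is grammatical.

A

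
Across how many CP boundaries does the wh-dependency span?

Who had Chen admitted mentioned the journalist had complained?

"who" is extracted from the subject of "mentioned".
Boundaries crossed, outermost first: [Ø] — 1 in total.

1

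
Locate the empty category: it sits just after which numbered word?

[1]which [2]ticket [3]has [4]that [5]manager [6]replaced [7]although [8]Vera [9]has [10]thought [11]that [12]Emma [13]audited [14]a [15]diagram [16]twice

The displaced element is "which ticket" (word 2).
It functions as the direct object of "replaced", so the gap sits immediately after word 6 ("replaced").
Base order: That manager has replaced which ticket although Vera has thought that Emma audited a diagram twice.

6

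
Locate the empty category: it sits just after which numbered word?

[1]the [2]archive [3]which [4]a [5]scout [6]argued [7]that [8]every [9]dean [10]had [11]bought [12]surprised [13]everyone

The displaced element is "the archive" (word 2).
It is linked across 1 clause boundary (that).
It functions as the direct object of "bought", so the gap sits immediately after word 11 ("bought").
Base order: A scout argued that every dean had bought the archive.

11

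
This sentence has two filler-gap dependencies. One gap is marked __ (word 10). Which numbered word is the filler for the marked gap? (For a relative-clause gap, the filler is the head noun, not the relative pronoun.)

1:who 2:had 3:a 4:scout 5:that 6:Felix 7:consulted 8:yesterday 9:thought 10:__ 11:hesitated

1

The marked gap is the subject of "hesitated".
Its filler is the fronted wh-phrase "who", at word 1.
(The other dependency links word 4 to a gap after word 7.)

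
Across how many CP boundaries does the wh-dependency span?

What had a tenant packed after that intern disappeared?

0

"what" originates inside the matrix clause — no clause boundary is crossed.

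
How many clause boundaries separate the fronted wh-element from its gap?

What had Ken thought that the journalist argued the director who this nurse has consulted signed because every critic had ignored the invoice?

"what" is extracted from the object of "signed".
Boundaries crossed, outermost first: [that], [Ø] — 2 in total.

2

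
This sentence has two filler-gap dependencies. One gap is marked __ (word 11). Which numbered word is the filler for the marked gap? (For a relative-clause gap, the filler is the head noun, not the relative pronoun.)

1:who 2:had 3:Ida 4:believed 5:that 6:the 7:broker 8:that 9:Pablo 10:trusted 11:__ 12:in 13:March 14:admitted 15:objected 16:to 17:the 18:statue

7

The marked gap is inside the relative clause, the direct object of "trusted".
Its filler is the head noun "broker" (via "that"), at word 7.
(The other dependency links word 1 to a gap after word 14.)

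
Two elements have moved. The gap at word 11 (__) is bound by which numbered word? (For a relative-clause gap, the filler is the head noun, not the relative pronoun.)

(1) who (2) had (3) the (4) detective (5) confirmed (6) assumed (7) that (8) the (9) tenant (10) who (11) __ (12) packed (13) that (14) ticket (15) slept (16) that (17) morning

9

The marked gap is inside the relative clause, the subject of "packed".
Its filler is the head noun "tenant" (via "who"), at word 9.
(The other dependency links word 1 to a gap after word 5.)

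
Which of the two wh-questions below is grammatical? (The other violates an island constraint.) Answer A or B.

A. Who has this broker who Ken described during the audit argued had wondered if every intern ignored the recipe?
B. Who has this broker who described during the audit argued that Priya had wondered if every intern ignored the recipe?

In B, the wh-phrase is extracted from inside a complex-NP island (relative clause) (introduced by "who"), which blocks movement.
In A, the extraction path crosses only that-complement boundaries, which are transparent.
So A is grammatical.

A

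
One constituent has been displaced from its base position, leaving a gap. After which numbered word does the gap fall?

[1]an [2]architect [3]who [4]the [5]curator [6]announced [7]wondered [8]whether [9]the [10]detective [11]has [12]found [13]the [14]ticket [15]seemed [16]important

The displaced element is "an architect" (word 2).
It is linked across 1 clause boundary (Ø).
It functions as the subject of "wondered", so the gap sits immediately after word 6 ("announced").
Base order: The curator announced that an architect wondered whether the detective has found the ticket.

6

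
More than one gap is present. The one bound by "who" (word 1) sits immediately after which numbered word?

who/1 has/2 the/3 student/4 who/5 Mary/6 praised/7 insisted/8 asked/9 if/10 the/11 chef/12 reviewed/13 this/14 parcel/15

8

The displaced element is "who" (word 1).
It is linked across 1 clause boundary (Ø).
It functions as the subject of "asked", so the gap sits immediately after word 8 ("insisted").
Base order: The student who Mary praised has insisted who asked if the chef reviewed this parcel.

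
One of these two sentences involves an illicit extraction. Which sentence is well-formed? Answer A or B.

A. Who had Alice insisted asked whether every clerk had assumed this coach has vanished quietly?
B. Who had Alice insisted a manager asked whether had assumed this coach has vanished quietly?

In B, the wh-phrase is extracted from inside a wh-island (introduced by "whether"), which blocks movement.
In A, the extraction path crosses only that-complement boundaries, which are transparent.
So A is grammatical.

A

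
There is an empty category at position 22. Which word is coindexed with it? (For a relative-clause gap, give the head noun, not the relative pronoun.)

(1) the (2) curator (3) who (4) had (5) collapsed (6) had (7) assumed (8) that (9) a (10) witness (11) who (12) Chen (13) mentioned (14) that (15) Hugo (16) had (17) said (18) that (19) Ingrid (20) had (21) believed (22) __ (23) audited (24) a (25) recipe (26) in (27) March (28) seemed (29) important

10

The gap at 22 is the subject of "audited", inside a relative clause.
The relative pronoun is "who" (word 11); it is bound by the head noun immediately before it.
Its filler is the head noun "witness", at word 10.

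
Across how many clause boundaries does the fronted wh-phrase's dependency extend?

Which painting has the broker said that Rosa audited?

"which painting" is extracted from the object of "audited".
Boundaries crossed, outermost first: [that] — 1 in total.

1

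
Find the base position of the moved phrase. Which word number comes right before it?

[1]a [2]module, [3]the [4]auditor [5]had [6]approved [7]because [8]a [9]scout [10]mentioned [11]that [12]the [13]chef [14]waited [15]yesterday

6

The displaced element is "a module" (word 2).
It functions as the direct object of "approved", so the gap sits immediately after word 6 ("approved").
Base order: The auditor had approved a module because a scout mentioned that the chef waited yesterday.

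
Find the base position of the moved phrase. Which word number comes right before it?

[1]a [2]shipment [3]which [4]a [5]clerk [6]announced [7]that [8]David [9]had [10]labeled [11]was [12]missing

10

The displaced element is "a shipment" (word 2).
It is linked across 1 clause boundary (that).
It functions as the direct object of "labeled", so the gap sits immediately after word 10 ("labeled").
Base order: A clerk announced that David had labeled a shipment.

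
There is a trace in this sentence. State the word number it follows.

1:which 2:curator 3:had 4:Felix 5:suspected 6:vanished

The displaced element is "which curator" (word 2).
It is linked across 1 clause boundary (Ø).
It functions as the subject of "vanished", so the gap sits immediately after word 5 ("suspected").
Base order: Felix had suspected that which curator vanished.

5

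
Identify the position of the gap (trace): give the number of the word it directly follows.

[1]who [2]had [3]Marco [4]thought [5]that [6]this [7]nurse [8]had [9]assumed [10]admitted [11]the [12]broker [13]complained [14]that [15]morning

9

The displaced element is "who" (word 1).
It is linked across 2 clause boundaries (that → Ø).
It functions as the subject of "admitted", so the gap sits immediately after word 9 ("assumed").
Base order: Marco had thought that this nurse had assumed that who admitted the broker complained that morning.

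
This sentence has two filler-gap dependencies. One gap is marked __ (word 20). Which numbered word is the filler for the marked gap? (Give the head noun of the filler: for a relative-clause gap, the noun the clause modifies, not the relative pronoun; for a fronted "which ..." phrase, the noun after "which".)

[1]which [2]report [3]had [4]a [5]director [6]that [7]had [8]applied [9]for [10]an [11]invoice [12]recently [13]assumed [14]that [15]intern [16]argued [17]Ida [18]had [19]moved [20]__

2

The marked gap is the direct object of "moved".
Its filler is the fronted wh-phrase "which report", at word 2.
(The other dependency links word 5 to a gap after word 6.)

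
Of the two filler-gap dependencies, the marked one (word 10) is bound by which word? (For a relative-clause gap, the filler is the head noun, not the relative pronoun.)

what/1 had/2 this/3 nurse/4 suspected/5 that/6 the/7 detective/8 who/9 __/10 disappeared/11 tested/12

8

The marked gap is inside the relative clause, the subject of "disappeared".
Its filler is the head noun "detective" (via "who"), at word 8.
(The other dependency links word 1 to a gap after word 12.)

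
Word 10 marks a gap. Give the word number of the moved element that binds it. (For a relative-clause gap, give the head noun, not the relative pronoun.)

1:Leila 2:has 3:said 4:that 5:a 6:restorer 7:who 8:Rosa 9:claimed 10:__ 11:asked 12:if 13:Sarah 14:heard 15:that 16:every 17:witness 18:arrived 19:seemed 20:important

6

The gap at 10 is the subject of "asked", inside a relative clause.
The relative pronoun is "who" (word 7); it is bound by the head noun immediately before it.
Its filler is the head noun "restorer", at word 6.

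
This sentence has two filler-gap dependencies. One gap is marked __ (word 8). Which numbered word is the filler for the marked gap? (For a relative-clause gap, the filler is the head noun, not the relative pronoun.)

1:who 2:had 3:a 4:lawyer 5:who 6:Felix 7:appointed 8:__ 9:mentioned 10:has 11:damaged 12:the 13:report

The marked gap is inside the relative clause, the direct object of "appointed".
Its filler is the head noun "lawyer" (via "who"), at word 4.
(The other dependency links word 1 to a gap after word 9.)

4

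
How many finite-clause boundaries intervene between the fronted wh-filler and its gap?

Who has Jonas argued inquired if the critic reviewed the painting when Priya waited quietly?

"who" is extracted from the subject of "inquired".
Boundaries crossed, outermost first: [Ø] — 1 in total.

1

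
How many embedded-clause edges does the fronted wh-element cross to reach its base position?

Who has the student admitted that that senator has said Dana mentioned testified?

"who" is extracted from the subject of "testified".
Boundaries crossed, outermost first: [that], [Ø], [Ø] — 3 in total.

3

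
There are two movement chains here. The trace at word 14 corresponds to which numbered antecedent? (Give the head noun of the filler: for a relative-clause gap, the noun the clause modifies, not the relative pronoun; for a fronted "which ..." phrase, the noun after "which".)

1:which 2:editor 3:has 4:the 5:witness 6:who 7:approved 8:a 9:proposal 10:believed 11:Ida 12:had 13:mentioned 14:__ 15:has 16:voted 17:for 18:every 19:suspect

2

The marked gap is the subject of "voted".
Its filler is the fronted wh-phrase "which editor", at word 2.
(The other dependency links word 5 to a gap after word 6.)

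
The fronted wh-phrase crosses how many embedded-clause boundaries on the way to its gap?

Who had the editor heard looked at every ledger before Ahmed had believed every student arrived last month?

"who" is extracted from the subject of "looked".
Boundaries crossed, outermost first: [Ø] — 1 in total.

1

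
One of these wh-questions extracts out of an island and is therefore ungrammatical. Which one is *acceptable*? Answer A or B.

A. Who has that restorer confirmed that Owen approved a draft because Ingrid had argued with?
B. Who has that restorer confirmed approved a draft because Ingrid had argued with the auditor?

In A, the wh-phrase is extracted from inside an adjunct island (introduced by "because"), which blocks movement.
In B, the extraction path crosses only that-complement boundaries, which are transparent.
So B is grammatical.

B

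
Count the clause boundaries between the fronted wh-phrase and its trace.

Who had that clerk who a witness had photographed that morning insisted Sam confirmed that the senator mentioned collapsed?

"who" is extracted from the subject of "collapsed".
Boundaries crossed, outermost first: [Ø], [that], [Ø] — 3 in total.

3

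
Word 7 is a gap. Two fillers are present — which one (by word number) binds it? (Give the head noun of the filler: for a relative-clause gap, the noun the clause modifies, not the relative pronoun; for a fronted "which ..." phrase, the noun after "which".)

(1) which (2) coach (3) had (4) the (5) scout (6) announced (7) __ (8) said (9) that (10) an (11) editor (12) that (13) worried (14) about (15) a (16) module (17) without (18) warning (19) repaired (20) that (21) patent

2

The marked gap is the subject of "said".
Its filler is the fronted wh-phrase "which coach", at word 2.
(The other dependency links word 11 to a gap after word 12.)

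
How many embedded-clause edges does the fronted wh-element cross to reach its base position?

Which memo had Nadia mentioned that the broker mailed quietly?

1

"which memo" is extracted from the object of "mailed".
Boundaries crossed, outermost first: [that] — 1 in total.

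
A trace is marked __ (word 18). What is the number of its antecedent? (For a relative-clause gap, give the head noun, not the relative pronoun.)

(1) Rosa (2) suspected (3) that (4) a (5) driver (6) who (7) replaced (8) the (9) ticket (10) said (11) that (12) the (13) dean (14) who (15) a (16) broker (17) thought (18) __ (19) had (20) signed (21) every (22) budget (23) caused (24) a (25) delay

The gap at 18 is the subject of "signed", inside a relative clause.
The relative pronoun is "who" (word 14); it is bound by the head noun immediately before it.
Its filler is the head noun "dean", at word 13.

13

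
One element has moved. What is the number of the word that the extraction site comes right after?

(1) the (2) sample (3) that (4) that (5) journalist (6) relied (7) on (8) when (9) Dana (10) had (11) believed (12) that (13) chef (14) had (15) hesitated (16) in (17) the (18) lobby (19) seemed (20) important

The displaced element is "the sample" (word 2).
It functions as the object of the preposition "on" of "relied", so the gap sits immediately after word 7 ("on").
Base order: That journalist relied on the sample when Dana had believed that chef had hesitated in the lobby.

7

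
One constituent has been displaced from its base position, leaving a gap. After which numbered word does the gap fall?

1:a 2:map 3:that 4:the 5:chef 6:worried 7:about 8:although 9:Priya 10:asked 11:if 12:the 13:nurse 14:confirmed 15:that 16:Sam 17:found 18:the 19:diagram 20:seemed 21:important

7

The displaced element is "a map" (word 2).
It functions as the object of the preposition "about" of "worried", so the gap sits immediately after word 7 ("about").
Base order: The chef worried about a map although Priya asked if the nurse confirmed that Sam found the diagram.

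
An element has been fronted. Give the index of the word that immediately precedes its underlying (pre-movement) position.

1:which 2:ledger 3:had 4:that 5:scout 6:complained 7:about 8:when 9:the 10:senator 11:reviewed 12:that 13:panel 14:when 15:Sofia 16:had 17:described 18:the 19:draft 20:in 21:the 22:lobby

7

The displaced element is "which ledger" (word 2).
It functions as the object of the preposition "about" of "complained", so the gap sits immediately after word 7 ("about").
Base order: That scout had complained about which ledger when the senator reviewed that panel when Sofia had described the draft in the lobby.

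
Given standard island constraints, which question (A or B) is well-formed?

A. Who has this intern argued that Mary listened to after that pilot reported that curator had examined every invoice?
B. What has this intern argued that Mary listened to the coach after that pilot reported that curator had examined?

In B, the wh-phrase is extracted from inside an adjunct island (introduced by "after"), which blocks movement.
In A, the extraction path crosses only that-complement boundaries, which are transparent.
So A is grammatical.

A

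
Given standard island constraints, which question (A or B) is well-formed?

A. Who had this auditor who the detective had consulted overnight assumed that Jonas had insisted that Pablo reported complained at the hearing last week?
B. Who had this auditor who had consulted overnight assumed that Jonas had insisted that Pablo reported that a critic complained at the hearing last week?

A

In B, the wh-phrase is extracted from inside a complex-NP island (relative clause) (introduced by "who"), which blocks movement.
In A, the extraction path crosses only that-complement boundaries, which are transparent.
So A is grammatical.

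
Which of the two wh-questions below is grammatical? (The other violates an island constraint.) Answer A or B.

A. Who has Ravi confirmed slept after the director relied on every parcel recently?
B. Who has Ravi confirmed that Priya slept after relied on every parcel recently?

In B, the wh-phrase is extracted from inside an adjunct island (introduced by "after"), which blocks movement.
In A, the extraction path crosses only that-complement boundaries, which are transparent.
So A is grammatical.

A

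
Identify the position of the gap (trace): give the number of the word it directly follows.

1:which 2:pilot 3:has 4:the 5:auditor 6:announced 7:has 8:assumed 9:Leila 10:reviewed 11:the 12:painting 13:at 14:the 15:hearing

The displaced element is "which pilot" (word 2).
It is linked across 1 clause boundary (Ø).
It functions as the subject of "assumed", so the gap sits immediately after word 6 ("announced").
Base order: The auditor has announced which pilot has assumed Leila reviewed the painting at the hearing.

6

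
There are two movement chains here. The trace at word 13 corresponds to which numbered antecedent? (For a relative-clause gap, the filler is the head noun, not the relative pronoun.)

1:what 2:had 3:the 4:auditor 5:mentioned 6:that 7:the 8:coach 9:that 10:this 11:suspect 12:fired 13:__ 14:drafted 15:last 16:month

The marked gap is inside the relative clause, the direct object of "fired".
Its filler is the head noun "coach" (via "that"), at word 8.
(The other dependency links word 1 to a gap after word 14.)

8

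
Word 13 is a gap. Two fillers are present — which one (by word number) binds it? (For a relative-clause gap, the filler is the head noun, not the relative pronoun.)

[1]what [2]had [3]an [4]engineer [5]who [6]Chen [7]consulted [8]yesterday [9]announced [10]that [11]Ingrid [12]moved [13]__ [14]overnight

1

The marked gap is the direct object of "moved".
Its filler is the fronted wh-phrase "what", at word 1.
(The other dependency links word 4 to a gap after word 7.)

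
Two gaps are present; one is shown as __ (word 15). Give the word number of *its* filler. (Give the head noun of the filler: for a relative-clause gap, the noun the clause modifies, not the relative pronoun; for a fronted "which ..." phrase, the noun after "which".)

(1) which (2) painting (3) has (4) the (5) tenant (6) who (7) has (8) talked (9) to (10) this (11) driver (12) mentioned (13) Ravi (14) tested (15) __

The marked gap is the direct object of "tested".
Its filler is the fronted wh-phrase "which painting", at word 2.
(The other dependency links word 5 to a gap after word 6.)

2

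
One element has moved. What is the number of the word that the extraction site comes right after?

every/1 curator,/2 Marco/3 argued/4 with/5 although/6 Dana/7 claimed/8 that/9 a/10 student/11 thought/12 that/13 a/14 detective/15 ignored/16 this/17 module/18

The displaced element is "every curator" (word 2).
It functions as the object of the preposition "with" of "argued", so the gap sits immediately after word 5 ("with").
Base order: Marco argued with every curator although Dana claimed that a student thought that a detective ignored this module.

5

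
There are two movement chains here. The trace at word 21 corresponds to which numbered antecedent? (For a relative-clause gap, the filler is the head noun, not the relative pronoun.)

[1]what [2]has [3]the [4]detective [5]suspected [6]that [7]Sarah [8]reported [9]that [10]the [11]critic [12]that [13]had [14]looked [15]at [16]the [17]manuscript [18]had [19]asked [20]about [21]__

1

The marked gap is the object of the preposition "about" of "asked".
Its filler is the fronted wh-phrase "what", at word 1.
(The other dependency links word 11 to a gap after word 12.)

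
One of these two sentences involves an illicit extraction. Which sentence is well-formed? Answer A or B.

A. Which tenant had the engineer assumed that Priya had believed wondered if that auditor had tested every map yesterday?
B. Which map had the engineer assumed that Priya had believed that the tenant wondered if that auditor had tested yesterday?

A

In B, the wh-phrase is extracted from inside a wh-island (introduced by "if"), which blocks movement.
In A, the extraction path crosses only that-complement boundaries, which are transparent.
So A is grammatical.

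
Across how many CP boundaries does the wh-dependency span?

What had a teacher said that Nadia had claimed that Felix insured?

"what" is extracted from the object of "insured".
Boundaries crossed, outermost first: [that], [that] — 2 in total.

2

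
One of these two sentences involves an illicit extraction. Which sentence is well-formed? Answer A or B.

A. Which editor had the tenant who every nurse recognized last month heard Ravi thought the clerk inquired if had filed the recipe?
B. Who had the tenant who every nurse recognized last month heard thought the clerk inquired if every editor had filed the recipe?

In A, the wh-phrase is extracted from inside a wh-island (introduced by "if"), which blocks movement.
In B, the extraction path crosses only that-complement boundaries, which are transparent.
So B is grammatical.

B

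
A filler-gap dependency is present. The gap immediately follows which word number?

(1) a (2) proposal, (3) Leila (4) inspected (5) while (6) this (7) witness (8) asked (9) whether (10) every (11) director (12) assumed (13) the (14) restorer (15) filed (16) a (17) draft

4

The displaced element is "a proposal" (word 2).
It functions as the direct object of "inspected", so the gap sits immediately after word 4 ("inspected").
Base order: Leila inspected a proposal while this witness asked whether every director assumed the restorer filed a draft.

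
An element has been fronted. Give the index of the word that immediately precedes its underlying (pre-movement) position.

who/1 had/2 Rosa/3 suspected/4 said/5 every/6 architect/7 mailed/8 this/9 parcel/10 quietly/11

The displaced element is "who" (word 1).
It is linked across 1 clause boundary (Ø).
It functions as the subject of "said", so the gap sits immediately after word 4 ("suspected").
Base order: Rosa had suspected who said every architect mailed this parcel quietly.

4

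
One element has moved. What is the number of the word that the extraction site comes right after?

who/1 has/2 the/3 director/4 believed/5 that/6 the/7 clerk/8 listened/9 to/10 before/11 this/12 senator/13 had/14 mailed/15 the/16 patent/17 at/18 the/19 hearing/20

The displaced element is "who" (word 1).
It is linked across 1 clause boundary (that).
It functions as the object of the preposition "to" of "listened", so the gap sits immediately after word 10 ("to").
Base order: The director has believed that the clerk listened to who before this senator had mailed the patent at the hearing.

10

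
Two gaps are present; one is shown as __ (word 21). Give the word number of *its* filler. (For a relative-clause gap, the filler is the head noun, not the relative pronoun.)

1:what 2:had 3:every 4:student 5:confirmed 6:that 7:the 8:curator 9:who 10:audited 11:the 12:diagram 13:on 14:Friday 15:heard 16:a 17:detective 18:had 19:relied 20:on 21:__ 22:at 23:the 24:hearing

1

The marked gap is the object of the preposition "on" of "relied".
Its filler is the fronted wh-phrase "what", at word 1.
(The other dependency links word 8 to a gap after word 9.)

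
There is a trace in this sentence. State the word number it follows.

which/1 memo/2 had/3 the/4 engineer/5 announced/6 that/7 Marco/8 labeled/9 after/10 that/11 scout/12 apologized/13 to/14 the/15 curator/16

The displaced element is "which memo" (word 2).
It is linked across 1 clause boundary (that).
It functions as the direct object of "labeled", so the gap sits immediately after word 9 ("labeled").
Base order: The engineer had announced that Marco labeled which memo after that scout apologized to the curator.

9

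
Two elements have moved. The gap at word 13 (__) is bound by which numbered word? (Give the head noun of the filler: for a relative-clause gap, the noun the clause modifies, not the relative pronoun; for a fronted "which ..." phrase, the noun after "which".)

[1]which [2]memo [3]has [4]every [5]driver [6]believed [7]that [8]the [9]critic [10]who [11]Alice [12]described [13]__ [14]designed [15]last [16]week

9

The marked gap is inside the relative clause, the direct object of "described".
Its filler is the head noun "critic" (via "who"), at word 9.
(The other dependency links word 2 to a gap after word 14.)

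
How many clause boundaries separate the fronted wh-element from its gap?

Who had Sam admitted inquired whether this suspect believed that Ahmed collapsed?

1

"who" is extracted from the subject of "inquired".
Boundaries crossed, outermost first: [Ø] — 1 in total.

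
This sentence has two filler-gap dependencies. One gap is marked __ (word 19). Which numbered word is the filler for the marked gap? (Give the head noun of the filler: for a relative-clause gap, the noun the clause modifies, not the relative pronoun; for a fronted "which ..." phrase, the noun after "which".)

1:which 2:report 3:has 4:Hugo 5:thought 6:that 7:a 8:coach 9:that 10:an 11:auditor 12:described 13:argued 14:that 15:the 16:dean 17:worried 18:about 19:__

The marked gap is the object of the preposition "about" of "worried".
Its filler is the fronted wh-phrase "which report", at word 2.
(The other dependency links word 8 to a gap after word 12.)

2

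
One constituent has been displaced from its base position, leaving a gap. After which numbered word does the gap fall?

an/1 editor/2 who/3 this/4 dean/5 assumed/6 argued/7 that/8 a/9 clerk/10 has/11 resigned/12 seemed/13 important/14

6

The displaced element is "an editor" (word 2).
It is linked across 1 clause boundary (Ø).
It functions as the subject of "argued", so the gap sits immediately after word 6 ("assumed").
Base order: This dean assumed an editor argued that a clerk has resigned.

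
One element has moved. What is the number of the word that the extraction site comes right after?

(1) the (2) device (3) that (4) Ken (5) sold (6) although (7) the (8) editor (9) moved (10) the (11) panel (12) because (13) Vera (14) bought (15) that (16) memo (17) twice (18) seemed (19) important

The displaced element is "the device" (word 2).
It functions as the direct object of "sold", so the gap sits immediately after word 5 ("sold").
Base order: Ken sold the device although the editor moved the panel because Vera bought that memo twice.

5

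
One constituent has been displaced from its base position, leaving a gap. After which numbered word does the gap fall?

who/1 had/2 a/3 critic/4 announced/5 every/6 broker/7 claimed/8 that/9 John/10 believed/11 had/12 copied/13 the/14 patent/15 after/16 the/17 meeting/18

11

The displaced element is "who" (word 1).
It is linked across 3 clause boundaries (Ø → that → Ø).
It functions as the subject of "copied", so the gap sits immediately after word 11 ("believed").
Base order: A critic had announced every broker claimed that John believed who had copied the patent after the meeting.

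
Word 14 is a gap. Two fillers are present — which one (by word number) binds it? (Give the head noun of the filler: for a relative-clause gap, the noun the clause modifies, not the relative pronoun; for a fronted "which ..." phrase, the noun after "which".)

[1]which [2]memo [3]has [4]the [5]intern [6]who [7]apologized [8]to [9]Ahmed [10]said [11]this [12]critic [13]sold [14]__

The marked gap is the direct object of "sold".
Its filler is the fronted wh-phrase "which memo", at word 2.
(The other dependency links word 5 to a gap after word 6.)

2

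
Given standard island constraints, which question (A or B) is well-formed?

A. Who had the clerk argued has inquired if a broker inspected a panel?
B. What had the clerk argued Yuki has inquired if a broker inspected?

A

In B, the wh-phrase is extracted from inside a wh-island (introduced by "if"), which blocks movement.
In A, the extraction path crosses only that-complement boundaries, which are transparent.
So A is grammatical.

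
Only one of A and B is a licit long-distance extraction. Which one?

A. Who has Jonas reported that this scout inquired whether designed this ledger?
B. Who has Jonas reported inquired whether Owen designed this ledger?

In A, the wh-phrase is extracted from inside a wh-island (introduced by "whether"), which blocks movement.
In B, the extraction path crosses only that-complement boundaries, which are transparent.
So B is grammatical.

B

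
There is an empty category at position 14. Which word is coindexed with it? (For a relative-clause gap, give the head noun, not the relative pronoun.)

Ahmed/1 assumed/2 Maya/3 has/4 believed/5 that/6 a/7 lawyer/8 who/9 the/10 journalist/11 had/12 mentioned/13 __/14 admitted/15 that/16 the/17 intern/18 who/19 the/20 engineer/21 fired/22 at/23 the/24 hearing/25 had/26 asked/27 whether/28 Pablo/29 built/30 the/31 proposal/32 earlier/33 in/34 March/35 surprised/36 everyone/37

The gap at 14 is the subject of "admitted", inside a relative clause.
The relative pronoun is "who" (word 9); it is bound by the head noun immediately before it.
Its filler is the head noun "lawyer", at word 8.

8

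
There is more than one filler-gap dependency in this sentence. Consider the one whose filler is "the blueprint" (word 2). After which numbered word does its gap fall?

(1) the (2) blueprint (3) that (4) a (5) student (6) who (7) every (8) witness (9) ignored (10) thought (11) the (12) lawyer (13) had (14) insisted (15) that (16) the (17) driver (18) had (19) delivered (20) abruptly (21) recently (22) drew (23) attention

19

The displaced element is "the blueprint" (word 2).
It is linked across 2 clause boundaries (Ø → that).
It functions as the direct object of "delivered", so the gap sits immediately after word 19 ("delivered").
Base order: A student who every witness ignored thought the lawyer had insisted that the driver had delivered the blueprint abruptly recently.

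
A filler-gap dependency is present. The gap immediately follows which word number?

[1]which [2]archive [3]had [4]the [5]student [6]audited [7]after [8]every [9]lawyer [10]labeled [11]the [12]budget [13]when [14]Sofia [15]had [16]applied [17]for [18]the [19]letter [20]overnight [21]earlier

6

The displaced element is "which archive" (word 2).
It functions as the direct object of "audited", so the gap sits immediately after word 6 ("audited").
Base order: The student had audited which archive after every lawyer labeled the budget when Sofia had applied for the letter overnight earlier.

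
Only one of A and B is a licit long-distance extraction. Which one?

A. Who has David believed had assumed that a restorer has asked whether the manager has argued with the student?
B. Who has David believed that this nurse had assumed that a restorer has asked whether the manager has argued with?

In B, the wh-phrase is extracted from inside a wh-island (introduced by "whether"), which blocks movement.
In A, the extraction path crosses only that-complement boundaries, which are transparent.
So A is grammatical.

A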